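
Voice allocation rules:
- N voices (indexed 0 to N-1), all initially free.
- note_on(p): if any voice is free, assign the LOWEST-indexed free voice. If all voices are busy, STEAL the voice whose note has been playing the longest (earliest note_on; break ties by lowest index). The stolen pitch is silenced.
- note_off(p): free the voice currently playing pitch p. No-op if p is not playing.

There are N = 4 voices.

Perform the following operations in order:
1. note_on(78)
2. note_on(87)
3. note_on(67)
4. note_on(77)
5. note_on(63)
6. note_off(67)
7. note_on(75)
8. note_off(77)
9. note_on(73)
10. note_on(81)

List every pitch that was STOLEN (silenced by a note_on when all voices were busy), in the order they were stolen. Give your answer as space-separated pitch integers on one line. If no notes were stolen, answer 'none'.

Answer: 78 87

Derivation:
Op 1: note_on(78): voice 0 is free -> assigned | voices=[78 - - -]
Op 2: note_on(87): voice 1 is free -> assigned | voices=[78 87 - -]
Op 3: note_on(67): voice 2 is free -> assigned | voices=[78 87 67 -]
Op 4: note_on(77): voice 3 is free -> assigned | voices=[78 87 67 77]
Op 5: note_on(63): all voices busy, STEAL voice 0 (pitch 78, oldest) -> assign | voices=[63 87 67 77]
Op 6: note_off(67): free voice 2 | voices=[63 87 - 77]
Op 7: note_on(75): voice 2 is free -> assigned | voices=[63 87 75 77]
Op 8: note_off(77): free voice 3 | voices=[63 87 75 -]
Op 9: note_on(73): voice 3 is free -> assigned | voices=[63 87 75 73]
Op 10: note_on(81): all voices busy, STEAL voice 1 (pitch 87, oldest) -> assign | voices=[63 81 75 73]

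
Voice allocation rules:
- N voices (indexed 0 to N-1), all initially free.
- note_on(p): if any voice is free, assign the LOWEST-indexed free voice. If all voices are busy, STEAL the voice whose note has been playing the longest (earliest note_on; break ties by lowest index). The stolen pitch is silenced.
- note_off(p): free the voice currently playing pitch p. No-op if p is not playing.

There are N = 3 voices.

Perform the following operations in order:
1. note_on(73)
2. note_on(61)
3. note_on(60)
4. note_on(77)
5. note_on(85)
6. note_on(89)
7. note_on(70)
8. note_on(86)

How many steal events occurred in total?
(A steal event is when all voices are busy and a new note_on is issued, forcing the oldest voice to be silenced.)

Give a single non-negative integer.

Op 1: note_on(73): voice 0 is free -> assigned | voices=[73 - -]
Op 2: note_on(61): voice 1 is free -> assigned | voices=[73 61 -]
Op 3: note_on(60): voice 2 is free -> assigned | voices=[73 61 60]
Op 4: note_on(77): all voices busy, STEAL voice 0 (pitch 73, oldest) -> assign | voices=[77 61 60]
Op 5: note_on(85): all voices busy, STEAL voice 1 (pitch 61, oldest) -> assign | voices=[77 85 60]
Op 6: note_on(89): all voices busy, STEAL voice 2 (pitch 60, oldest) -> assign | voices=[77 85 89]
Op 7: note_on(70): all voices busy, STEAL voice 0 (pitch 77, oldest) -> assign | voices=[70 85 89]
Op 8: note_on(86): all voices busy, STEAL voice 1 (pitch 85, oldest) -> assign | voices=[70 86 89]

Answer: 5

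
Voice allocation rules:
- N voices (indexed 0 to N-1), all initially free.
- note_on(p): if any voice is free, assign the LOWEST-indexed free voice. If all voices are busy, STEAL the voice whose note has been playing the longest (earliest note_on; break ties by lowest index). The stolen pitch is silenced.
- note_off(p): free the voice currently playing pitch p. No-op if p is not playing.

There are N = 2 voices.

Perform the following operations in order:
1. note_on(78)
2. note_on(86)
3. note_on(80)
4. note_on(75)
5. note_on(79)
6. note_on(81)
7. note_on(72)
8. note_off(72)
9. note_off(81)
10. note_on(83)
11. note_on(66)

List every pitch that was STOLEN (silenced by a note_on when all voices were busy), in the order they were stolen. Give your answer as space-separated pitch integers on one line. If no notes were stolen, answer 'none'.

Answer: 78 86 80 75 79

Derivation:
Op 1: note_on(78): voice 0 is free -> assigned | voices=[78 -]
Op 2: note_on(86): voice 1 is free -> assigned | voices=[78 86]
Op 3: note_on(80): all voices busy, STEAL voice 0 (pitch 78, oldest) -> assign | voices=[80 86]
Op 4: note_on(75): all voices busy, STEAL voice 1 (pitch 86, oldest) -> assign | voices=[80 75]
Op 5: note_on(79): all voices busy, STEAL voice 0 (pitch 80, oldest) -> assign | voices=[79 75]
Op 6: note_on(81): all voices busy, STEAL voice 1 (pitch 75, oldest) -> assign | voices=[79 81]
Op 7: note_on(72): all voices busy, STEAL voice 0 (pitch 79, oldest) -> assign | voices=[72 81]
Op 8: note_off(72): free voice 0 | voices=[- 81]
Op 9: note_off(81): free voice 1 | voices=[- -]
Op 10: note_on(83): voice 0 is free -> assigned | voices=[83 -]
Op 11: note_on(66): voice 1 is free -> assigned | voices=[83 66]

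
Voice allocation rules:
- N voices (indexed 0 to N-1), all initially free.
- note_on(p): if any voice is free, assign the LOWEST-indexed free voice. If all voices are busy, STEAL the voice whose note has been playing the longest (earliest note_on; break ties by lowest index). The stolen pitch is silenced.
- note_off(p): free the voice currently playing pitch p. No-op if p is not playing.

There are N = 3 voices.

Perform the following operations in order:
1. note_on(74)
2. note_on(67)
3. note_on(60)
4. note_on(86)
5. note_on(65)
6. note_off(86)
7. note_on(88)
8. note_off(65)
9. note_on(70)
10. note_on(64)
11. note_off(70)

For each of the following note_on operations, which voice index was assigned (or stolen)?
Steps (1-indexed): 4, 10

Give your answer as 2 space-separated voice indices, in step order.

Op 1: note_on(74): voice 0 is free -> assigned | voices=[74 - -]
Op 2: note_on(67): voice 1 is free -> assigned | voices=[74 67 -]
Op 3: note_on(60): voice 2 is free -> assigned | voices=[74 67 60]
Op 4: note_on(86): all voices busy, STEAL voice 0 (pitch 74, oldest) -> assign | voices=[86 67 60]
Op 5: note_on(65): all voices busy, STEAL voice 1 (pitch 67, oldest) -> assign | voices=[86 65 60]
Op 6: note_off(86): free voice 0 | voices=[- 65 60]
Op 7: note_on(88): voice 0 is free -> assigned | voices=[88 65 60]
Op 8: note_off(65): free voice 1 | voices=[88 - 60]
Op 9: note_on(70): voice 1 is free -> assigned | voices=[88 70 60]
Op 10: note_on(64): all voices busy, STEAL voice 2 (pitch 60, oldest) -> assign | voices=[88 70 64]
Op 11: note_off(70): free voice 1 | voices=[88 - 64]

Answer: 0 2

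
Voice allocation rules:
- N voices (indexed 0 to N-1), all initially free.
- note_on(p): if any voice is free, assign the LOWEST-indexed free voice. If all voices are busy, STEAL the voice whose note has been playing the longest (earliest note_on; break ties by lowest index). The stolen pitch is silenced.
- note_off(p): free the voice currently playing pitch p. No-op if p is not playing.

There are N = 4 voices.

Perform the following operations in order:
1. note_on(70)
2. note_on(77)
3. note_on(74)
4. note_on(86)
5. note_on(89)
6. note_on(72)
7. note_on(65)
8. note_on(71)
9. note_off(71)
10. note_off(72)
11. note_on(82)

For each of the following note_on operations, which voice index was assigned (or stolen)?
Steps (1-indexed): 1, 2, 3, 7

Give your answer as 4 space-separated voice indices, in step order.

Op 1: note_on(70): voice 0 is free -> assigned | voices=[70 - - -]
Op 2: note_on(77): voice 1 is free -> assigned | voices=[70 77 - -]
Op 3: note_on(74): voice 2 is free -> assigned | voices=[70 77 74 -]
Op 4: note_on(86): voice 3 is free -> assigned | voices=[70 77 74 86]
Op 5: note_on(89): all voices busy, STEAL voice 0 (pitch 70, oldest) -> assign | voices=[89 77 74 86]
Op 6: note_on(72): all voices busy, STEAL voice 1 (pitch 77, oldest) -> assign | voices=[89 72 74 86]
Op 7: note_on(65): all voices busy, STEAL voice 2 (pitch 74, oldest) -> assign | voices=[89 72 65 86]
Op 8: note_on(71): all voices busy, STEAL voice 3 (pitch 86, oldest) -> assign | voices=[89 72 65 71]
Op 9: note_off(71): free voice 3 | voices=[89 72 65 -]
Op 10: note_off(72): free voice 1 | voices=[89 - 65 -]
Op 11: note_on(82): voice 1 is free -> assigned | voices=[89 82 65 -]

Answer: 0 1 2 2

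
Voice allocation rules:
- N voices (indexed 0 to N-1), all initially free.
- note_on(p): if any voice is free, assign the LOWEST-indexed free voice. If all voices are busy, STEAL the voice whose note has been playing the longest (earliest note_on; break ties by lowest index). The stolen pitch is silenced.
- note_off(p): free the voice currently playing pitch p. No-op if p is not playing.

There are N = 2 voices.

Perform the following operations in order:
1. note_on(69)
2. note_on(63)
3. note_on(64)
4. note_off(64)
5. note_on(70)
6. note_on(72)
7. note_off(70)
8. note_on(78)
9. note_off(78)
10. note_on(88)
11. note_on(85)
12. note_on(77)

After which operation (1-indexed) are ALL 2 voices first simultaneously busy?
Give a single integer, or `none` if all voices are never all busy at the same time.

Op 1: note_on(69): voice 0 is free -> assigned | voices=[69 -]
Op 2: note_on(63): voice 1 is free -> assigned | voices=[69 63]
Op 3: note_on(64): all voices busy, STEAL voice 0 (pitch 69, oldest) -> assign | voices=[64 63]
Op 4: note_off(64): free voice 0 | voices=[- 63]
Op 5: note_on(70): voice 0 is free -> assigned | voices=[70 63]
Op 6: note_on(72): all voices busy, STEAL voice 1 (pitch 63, oldest) -> assign | voices=[70 72]
Op 7: note_off(70): free voice 0 | voices=[- 72]
Op 8: note_on(78): voice 0 is free -> assigned | voices=[78 72]
Op 9: note_off(78): free voice 0 | voices=[- 72]
Op 10: note_on(88): voice 0 is free -> assigned | voices=[88 72]
Op 11: note_on(85): all voices busy, STEAL voice 1 (pitch 72, oldest) -> assign | voices=[88 85]
Op 12: note_on(77): all voices busy, STEAL voice 0 (pitch 88, oldest) -> assign | voices=[77 85]

Answer: 2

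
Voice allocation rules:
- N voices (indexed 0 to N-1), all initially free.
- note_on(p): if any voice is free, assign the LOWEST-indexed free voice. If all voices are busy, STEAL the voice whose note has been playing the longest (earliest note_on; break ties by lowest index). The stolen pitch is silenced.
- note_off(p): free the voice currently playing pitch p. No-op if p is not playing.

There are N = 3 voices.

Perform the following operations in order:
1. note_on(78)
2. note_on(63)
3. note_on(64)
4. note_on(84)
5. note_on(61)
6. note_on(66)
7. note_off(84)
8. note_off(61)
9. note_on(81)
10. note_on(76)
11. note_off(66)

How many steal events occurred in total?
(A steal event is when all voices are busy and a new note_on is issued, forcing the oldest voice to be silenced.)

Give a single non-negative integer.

Answer: 3

Derivation:
Op 1: note_on(78): voice 0 is free -> assigned | voices=[78 - -]
Op 2: note_on(63): voice 1 is free -> assigned | voices=[78 63 -]
Op 3: note_on(64): voice 2 is free -> assigned | voices=[78 63 64]
Op 4: note_on(84): all voices busy, STEAL voice 0 (pitch 78, oldest) -> assign | voices=[84 63 64]
Op 5: note_on(61): all voices busy, STEAL voice 1 (pitch 63, oldest) -> assign | voices=[84 61 64]
Op 6: note_on(66): all voices busy, STEAL voice 2 (pitch 64, oldest) -> assign | voices=[84 61 66]
Op 7: note_off(84): free voice 0 | voices=[- 61 66]
Op 8: note_off(61): free voice 1 | voices=[- - 66]
Op 9: note_on(81): voice 0 is free -> assigned | voices=[81 - 66]
Op 10: note_on(76): voice 1 is free -> assigned | voices=[81 76 66]
Op 11: note_off(66): free voice 2 | voices=[81 76 -]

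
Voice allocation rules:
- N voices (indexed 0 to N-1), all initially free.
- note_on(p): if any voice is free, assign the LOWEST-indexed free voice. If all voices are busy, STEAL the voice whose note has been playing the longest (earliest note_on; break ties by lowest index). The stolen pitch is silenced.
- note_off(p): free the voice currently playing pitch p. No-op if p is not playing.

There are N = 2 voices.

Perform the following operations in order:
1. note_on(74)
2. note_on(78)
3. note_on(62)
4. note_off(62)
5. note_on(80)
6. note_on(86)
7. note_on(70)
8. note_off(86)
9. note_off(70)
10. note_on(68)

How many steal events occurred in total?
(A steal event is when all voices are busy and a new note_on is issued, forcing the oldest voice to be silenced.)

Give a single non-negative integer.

Op 1: note_on(74): voice 0 is free -> assigned | voices=[74 -]
Op 2: note_on(78): voice 1 is free -> assigned | voices=[74 78]
Op 3: note_on(62): all voices busy, STEAL voice 0 (pitch 74, oldest) -> assign | voices=[62 78]
Op 4: note_off(62): free voice 0 | voices=[- 78]
Op 5: note_on(80): voice 0 is free -> assigned | voices=[80 78]
Op 6: note_on(86): all voices busy, STEAL voice 1 (pitch 78, oldest) -> assign | voices=[80 86]
Op 7: note_on(70): all voices busy, STEAL voice 0 (pitch 80, oldest) -> assign | voices=[70 86]
Op 8: note_off(86): free voice 1 | voices=[70 -]
Op 9: note_off(70): free voice 0 | voices=[- -]
Op 10: note_on(68): voice 0 is free -> assigned | voices=[68 -]

Answer: 3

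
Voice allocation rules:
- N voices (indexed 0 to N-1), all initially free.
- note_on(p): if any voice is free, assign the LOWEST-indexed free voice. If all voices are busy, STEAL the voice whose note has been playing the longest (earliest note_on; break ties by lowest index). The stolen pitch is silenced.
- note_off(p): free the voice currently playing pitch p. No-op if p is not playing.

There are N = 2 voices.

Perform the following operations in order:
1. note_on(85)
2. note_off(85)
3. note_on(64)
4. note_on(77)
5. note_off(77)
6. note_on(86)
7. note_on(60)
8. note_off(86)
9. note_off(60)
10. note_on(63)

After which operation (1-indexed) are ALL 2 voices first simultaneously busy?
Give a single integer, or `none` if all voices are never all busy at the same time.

Op 1: note_on(85): voice 0 is free -> assigned | voices=[85 -]
Op 2: note_off(85): free voice 0 | voices=[- -]
Op 3: note_on(64): voice 0 is free -> assigned | voices=[64 -]
Op 4: note_on(77): voice 1 is free -> assigned | voices=[64 77]
Op 5: note_off(77): free voice 1 | voices=[64 -]
Op 6: note_on(86): voice 1 is free -> assigned | voices=[64 86]
Op 7: note_on(60): all voices busy, STEAL voice 0 (pitch 64, oldest) -> assign | voices=[60 86]
Op 8: note_off(86): free voice 1 | voices=[60 -]
Op 9: note_off(60): free voice 0 | voices=[- -]
Op 10: note_on(63): voice 0 is free -> assigned | voices=[63 -]

Answer: 4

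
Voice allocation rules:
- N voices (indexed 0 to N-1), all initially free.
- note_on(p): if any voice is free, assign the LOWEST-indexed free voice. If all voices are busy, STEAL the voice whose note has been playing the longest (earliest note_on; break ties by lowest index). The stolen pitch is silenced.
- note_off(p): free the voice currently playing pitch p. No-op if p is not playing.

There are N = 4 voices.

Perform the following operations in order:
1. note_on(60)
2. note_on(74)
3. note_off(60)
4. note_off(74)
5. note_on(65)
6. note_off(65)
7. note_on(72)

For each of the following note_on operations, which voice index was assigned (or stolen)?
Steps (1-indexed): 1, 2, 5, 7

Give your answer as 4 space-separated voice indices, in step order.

Answer: 0 1 0 0

Derivation:
Op 1: note_on(60): voice 0 is free -> assigned | voices=[60 - - -]
Op 2: note_on(74): voice 1 is free -> assigned | voices=[60 74 - -]
Op 3: note_off(60): free voice 0 | voices=[- 74 - -]
Op 4: note_off(74): free voice 1 | voices=[- - - -]
Op 5: note_on(65): voice 0 is free -> assigned | voices=[65 - - -]
Op 6: note_off(65): free voice 0 | voices=[- - - -]
Op 7: note_on(72): voice 0 is free -> assigned | voices=[72 - - -]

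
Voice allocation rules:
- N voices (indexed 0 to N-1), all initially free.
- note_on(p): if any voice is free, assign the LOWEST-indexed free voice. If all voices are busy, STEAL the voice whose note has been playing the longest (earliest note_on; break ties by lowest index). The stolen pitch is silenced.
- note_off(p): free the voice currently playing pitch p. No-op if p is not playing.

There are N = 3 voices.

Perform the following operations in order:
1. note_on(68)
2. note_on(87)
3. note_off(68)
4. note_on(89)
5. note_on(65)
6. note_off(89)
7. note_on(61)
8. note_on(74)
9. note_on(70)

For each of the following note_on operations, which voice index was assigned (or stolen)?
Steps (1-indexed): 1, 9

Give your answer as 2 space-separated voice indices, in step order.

Answer: 0 2

Derivation:
Op 1: note_on(68): voice 0 is free -> assigned | voices=[68 - -]
Op 2: note_on(87): voice 1 is free -> assigned | voices=[68 87 -]
Op 3: note_off(68): free voice 0 | voices=[- 87 -]
Op 4: note_on(89): voice 0 is free -> assigned | voices=[89 87 -]
Op 5: note_on(65): voice 2 is free -> assigned | voices=[89 87 65]
Op 6: note_off(89): free voice 0 | voices=[- 87 65]
Op 7: note_on(61): voice 0 is free -> assigned | voices=[61 87 65]
Op 8: note_on(74): all voices busy, STEAL voice 1 (pitch 87, oldest) -> assign | voices=[61 74 65]
Op 9: note_on(70): all voices busy, STEAL voice 2 (pitch 65, oldest) -> assign | voices=[61 74 70]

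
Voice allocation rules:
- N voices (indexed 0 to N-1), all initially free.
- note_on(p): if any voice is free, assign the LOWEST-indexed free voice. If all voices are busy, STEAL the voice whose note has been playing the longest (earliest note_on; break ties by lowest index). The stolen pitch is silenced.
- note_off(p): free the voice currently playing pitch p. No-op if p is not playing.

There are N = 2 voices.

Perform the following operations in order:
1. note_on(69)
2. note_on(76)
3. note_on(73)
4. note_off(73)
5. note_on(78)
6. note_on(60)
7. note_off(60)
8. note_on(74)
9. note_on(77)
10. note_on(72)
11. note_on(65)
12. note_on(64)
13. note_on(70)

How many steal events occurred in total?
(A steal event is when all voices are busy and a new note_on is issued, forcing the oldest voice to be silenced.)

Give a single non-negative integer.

Answer: 7

Derivation:
Op 1: note_on(69): voice 0 is free -> assigned | voices=[69 -]
Op 2: note_on(76): voice 1 is free -> assigned | voices=[69 76]
Op 3: note_on(73): all voices busy, STEAL voice 0 (pitch 69, oldest) -> assign | voices=[73 76]
Op 4: note_off(73): free voice 0 | voices=[- 76]
Op 5: note_on(78): voice 0 is free -> assigned | voices=[78 76]
Op 6: note_on(60): all voices busy, STEAL voice 1 (pitch 76, oldest) -> assign | voices=[78 60]
Op 7: note_off(60): free voice 1 | voices=[78 -]
Op 8: note_on(74): voice 1 is free -> assigned | voices=[78 74]
Op 9: note_on(77): all voices busy, STEAL voice 0 (pitch 78, oldest) -> assign | voices=[77 74]
Op 10: note_on(72): all voices busy, STEAL voice 1 (pitch 74, oldest) -> assign | voices=[77 72]
Op 11: note_on(65): all voices busy, STEAL voice 0 (pitch 77, oldest) -> assign | voices=[65 72]
Op 12: note_on(64): all voices busy, STEAL voice 1 (pitch 72, oldest) -> assign | voices=[65 64]
Op 13: note_on(70): all voices busy, STEAL voice 0 (pitch 65, oldest) -> assign | voices=[70 64]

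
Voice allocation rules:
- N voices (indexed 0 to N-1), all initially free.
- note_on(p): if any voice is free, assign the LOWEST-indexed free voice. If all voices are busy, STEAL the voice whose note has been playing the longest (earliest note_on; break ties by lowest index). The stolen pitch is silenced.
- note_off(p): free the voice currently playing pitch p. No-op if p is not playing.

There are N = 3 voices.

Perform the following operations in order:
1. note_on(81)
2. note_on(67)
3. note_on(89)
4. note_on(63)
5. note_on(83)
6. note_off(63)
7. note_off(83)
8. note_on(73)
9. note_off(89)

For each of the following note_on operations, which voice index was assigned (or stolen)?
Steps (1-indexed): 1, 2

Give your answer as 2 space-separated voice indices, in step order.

Answer: 0 1

Derivation:
Op 1: note_on(81): voice 0 is free -> assigned | voices=[81 - -]
Op 2: note_on(67): voice 1 is free -> assigned | voices=[81 67 -]
Op 3: note_on(89): voice 2 is free -> assigned | voices=[81 67 89]
Op 4: note_on(63): all voices busy, STEAL voice 0 (pitch 81, oldest) -> assign | voices=[63 67 89]
Op 5: note_on(83): all voices busy, STEAL voice 1 (pitch 67, oldest) -> assign | voices=[63 83 89]
Op 6: note_off(63): free voice 0 | voices=[- 83 89]
Op 7: note_off(83): free voice 1 | voices=[- - 89]
Op 8: note_on(73): voice 0 is free -> assigned | voices=[73 - 89]
Op 9: note_off(89): free voice 2 | voices=[73 - -]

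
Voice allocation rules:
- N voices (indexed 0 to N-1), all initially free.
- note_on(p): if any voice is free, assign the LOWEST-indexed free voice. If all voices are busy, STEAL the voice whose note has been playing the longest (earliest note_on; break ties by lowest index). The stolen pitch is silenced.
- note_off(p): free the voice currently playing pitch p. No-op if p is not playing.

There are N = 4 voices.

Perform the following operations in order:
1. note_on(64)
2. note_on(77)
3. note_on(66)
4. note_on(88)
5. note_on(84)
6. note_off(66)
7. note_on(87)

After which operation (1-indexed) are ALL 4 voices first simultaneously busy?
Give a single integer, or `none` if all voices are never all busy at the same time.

Op 1: note_on(64): voice 0 is free -> assigned | voices=[64 - - -]
Op 2: note_on(77): voice 1 is free -> assigned | voices=[64 77 - -]
Op 3: note_on(66): voice 2 is free -> assigned | voices=[64 77 66 -]
Op 4: note_on(88): voice 3 is free -> assigned | voices=[64 77 66 88]
Op 5: note_on(84): all voices busy, STEAL voice 0 (pitch 64, oldest) -> assign | voices=[84 77 66 88]
Op 6: note_off(66): free voice 2 | voices=[84 77 - 88]
Op 7: note_on(87): voice 2 is free -> assigned | voices=[84 77 87 88]

Answer: 4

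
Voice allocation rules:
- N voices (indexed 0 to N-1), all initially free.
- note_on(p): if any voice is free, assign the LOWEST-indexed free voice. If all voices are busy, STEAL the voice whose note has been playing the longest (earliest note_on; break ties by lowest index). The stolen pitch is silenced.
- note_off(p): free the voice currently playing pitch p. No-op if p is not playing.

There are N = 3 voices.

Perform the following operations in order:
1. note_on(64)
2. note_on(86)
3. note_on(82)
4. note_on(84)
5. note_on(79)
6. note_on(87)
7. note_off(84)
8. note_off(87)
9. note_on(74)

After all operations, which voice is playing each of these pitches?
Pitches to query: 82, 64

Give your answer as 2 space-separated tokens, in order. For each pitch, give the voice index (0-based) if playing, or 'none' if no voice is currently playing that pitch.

Answer: none none

Derivation:
Op 1: note_on(64): voice 0 is free -> assigned | voices=[64 - -]
Op 2: note_on(86): voice 1 is free -> assigned | voices=[64 86 -]
Op 3: note_on(82): voice 2 is free -> assigned | voices=[64 86 82]
Op 4: note_on(84): all voices busy, STEAL voice 0 (pitch 64, oldest) -> assign | voices=[84 86 82]
Op 5: note_on(79): all voices busy, STEAL voice 1 (pitch 86, oldest) -> assign | voices=[84 79 82]
Op 6: note_on(87): all voices busy, STEAL voice 2 (pitch 82, oldest) -> assign | voices=[84 79 87]
Op 7: note_off(84): free voice 0 | voices=[- 79 87]
Op 8: note_off(87): free voice 2 | voices=[- 79 -]
Op 9: note_on(74): voice 0 is free -> assigned | voices=[74 79 -]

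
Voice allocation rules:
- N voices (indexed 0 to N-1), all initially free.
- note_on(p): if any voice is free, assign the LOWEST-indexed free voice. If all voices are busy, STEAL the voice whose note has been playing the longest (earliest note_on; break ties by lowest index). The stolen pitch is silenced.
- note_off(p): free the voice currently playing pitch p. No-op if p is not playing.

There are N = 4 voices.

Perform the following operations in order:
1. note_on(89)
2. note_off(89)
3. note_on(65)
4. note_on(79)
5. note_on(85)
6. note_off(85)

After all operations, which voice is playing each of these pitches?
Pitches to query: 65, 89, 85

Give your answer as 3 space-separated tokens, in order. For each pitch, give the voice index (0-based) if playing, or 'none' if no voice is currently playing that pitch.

Op 1: note_on(89): voice 0 is free -> assigned | voices=[89 - - -]
Op 2: note_off(89): free voice 0 | voices=[- - - -]
Op 3: note_on(65): voice 0 is free -> assigned | voices=[65 - - -]
Op 4: note_on(79): voice 1 is free -> assigned | voices=[65 79 - -]
Op 5: note_on(85): voice 2 is free -> assigned | voices=[65 79 85 -]
Op 6: note_off(85): free voice 2 | voices=[65 79 - -]

Answer: 0 none none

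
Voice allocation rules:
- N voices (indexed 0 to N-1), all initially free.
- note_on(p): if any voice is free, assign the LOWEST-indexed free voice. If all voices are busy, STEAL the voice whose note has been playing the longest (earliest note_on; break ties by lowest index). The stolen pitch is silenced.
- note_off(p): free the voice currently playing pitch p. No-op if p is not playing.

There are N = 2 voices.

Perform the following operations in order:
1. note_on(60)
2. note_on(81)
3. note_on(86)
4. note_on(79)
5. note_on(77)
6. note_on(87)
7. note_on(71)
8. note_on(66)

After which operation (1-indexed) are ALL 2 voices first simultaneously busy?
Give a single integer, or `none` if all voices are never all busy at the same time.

Op 1: note_on(60): voice 0 is free -> assigned | voices=[60 -]
Op 2: note_on(81): voice 1 is free -> assigned | voices=[60 81]
Op 3: note_on(86): all voices busy, STEAL voice 0 (pitch 60, oldest) -> assign | voices=[86 81]
Op 4: note_on(79): all voices busy, STEAL voice 1 (pitch 81, oldest) -> assign | voices=[86 79]
Op 5: note_on(77): all voices busy, STEAL voice 0 (pitch 86, oldest) -> assign | voices=[77 79]
Op 6: note_on(87): all voices busy, STEAL voice 1 (pitch 79, oldest) -> assign | voices=[77 87]
Op 7: note_on(71): all voices busy, STEAL voice 0 (pitch 77, oldest) -> assign | voices=[71 87]
Op 8: note_on(66): all voices busy, STEAL voice 1 (pitch 87, oldest) -> assign | voices=[71 66]

Answer: 2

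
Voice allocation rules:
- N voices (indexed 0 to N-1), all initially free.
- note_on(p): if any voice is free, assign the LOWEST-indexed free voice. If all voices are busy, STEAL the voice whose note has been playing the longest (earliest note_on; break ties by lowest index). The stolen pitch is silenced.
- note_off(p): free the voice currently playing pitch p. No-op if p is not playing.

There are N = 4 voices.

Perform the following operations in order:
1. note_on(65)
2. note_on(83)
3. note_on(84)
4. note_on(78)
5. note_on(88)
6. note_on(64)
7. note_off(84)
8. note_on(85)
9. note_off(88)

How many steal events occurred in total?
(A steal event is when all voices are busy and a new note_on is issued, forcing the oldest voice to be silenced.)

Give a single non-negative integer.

Answer: 2

Derivation:
Op 1: note_on(65): voice 0 is free -> assigned | voices=[65 - - -]
Op 2: note_on(83): voice 1 is free -> assigned | voices=[65 83 - -]
Op 3: note_on(84): voice 2 is free -> assigned | voices=[65 83 84 -]
Op 4: note_on(78): voice 3 is free -> assigned | voices=[65 83 84 78]
Op 5: note_on(88): all voices busy, STEAL voice 0 (pitch 65, oldest) -> assign | voices=[88 83 84 78]
Op 6: note_on(64): all voices busy, STEAL voice 1 (pitch 83, oldest) -> assign | voices=[88 64 84 78]
Op 7: note_off(84): free voice 2 | voices=[88 64 - 78]
Op 8: note_on(85): voice 2 is free -> assigned | voices=[88 64 85 78]
Op 9: note_off(88): free voice 0 | voices=[- 64 85 78]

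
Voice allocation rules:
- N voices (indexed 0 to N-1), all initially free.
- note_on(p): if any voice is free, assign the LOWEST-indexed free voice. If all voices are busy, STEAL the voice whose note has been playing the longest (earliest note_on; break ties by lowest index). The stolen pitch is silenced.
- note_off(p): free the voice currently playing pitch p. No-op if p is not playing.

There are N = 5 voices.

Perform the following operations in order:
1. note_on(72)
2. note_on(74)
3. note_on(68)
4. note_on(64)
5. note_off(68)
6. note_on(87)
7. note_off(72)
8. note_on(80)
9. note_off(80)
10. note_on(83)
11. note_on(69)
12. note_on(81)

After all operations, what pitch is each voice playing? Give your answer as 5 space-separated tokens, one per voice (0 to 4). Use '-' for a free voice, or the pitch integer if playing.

Answer: 83 81 87 64 69

Derivation:
Op 1: note_on(72): voice 0 is free -> assigned | voices=[72 - - - -]
Op 2: note_on(74): voice 1 is free -> assigned | voices=[72 74 - - -]
Op 3: note_on(68): voice 2 is free -> assigned | voices=[72 74 68 - -]
Op 4: note_on(64): voice 3 is free -> assigned | voices=[72 74 68 64 -]
Op 5: note_off(68): free voice 2 | voices=[72 74 - 64 -]
Op 6: note_on(87): voice 2 is free -> assigned | voices=[72 74 87 64 -]
Op 7: note_off(72): free voice 0 | voices=[- 74 87 64 -]
Op 8: note_on(80): voice 0 is free -> assigned | voices=[80 74 87 64 -]
Op 9: note_off(80): free voice 0 | voices=[- 74 87 64 -]
Op 10: note_on(83): voice 0 is free -> assigned | voices=[83 74 87 64 -]
Op 11: note_on(69): voice 4 is free -> assigned | voices=[83 74 87 64 69]
Op 12: note_on(81): all voices busy, STEAL voice 1 (pitch 74, oldest) -> assign | voices=[83 81 87 64 69]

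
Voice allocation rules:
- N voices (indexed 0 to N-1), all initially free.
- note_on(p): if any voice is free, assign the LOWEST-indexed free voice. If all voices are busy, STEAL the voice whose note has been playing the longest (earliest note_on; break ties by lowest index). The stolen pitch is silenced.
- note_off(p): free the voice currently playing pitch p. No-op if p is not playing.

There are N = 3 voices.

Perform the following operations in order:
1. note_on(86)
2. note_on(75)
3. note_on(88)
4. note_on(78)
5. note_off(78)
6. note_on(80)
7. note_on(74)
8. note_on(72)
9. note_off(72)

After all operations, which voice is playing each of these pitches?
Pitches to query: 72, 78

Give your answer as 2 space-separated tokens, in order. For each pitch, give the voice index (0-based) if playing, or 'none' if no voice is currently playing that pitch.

Op 1: note_on(86): voice 0 is free -> assigned | voices=[86 - -]
Op 2: note_on(75): voice 1 is free -> assigned | voices=[86 75 -]
Op 3: note_on(88): voice 2 is free -> assigned | voices=[86 75 88]
Op 4: note_on(78): all voices busy, STEAL voice 0 (pitch 86, oldest) -> assign | voices=[78 75 88]
Op 5: note_off(78): free voice 0 | voices=[- 75 88]
Op 6: note_on(80): voice 0 is free -> assigned | voices=[80 75 88]
Op 7: note_on(74): all voices busy, STEAL voice 1 (pitch 75, oldest) -> assign | voices=[80 74 88]
Op 8: note_on(72): all voices busy, STEAL voice 2 (pitch 88, oldest) -> assign | voices=[80 74 72]
Op 9: note_off(72): free voice 2 | voices=[80 74 -]

Answer: none none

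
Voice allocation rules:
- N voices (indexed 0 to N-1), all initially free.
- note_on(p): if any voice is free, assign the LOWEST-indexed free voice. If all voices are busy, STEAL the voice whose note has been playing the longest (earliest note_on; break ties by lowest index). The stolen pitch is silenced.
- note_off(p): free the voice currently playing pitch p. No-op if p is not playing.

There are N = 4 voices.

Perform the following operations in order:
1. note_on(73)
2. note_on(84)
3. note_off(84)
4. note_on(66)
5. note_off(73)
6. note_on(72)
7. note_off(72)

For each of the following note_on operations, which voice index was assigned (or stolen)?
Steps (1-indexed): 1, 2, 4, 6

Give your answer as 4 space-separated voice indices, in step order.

Op 1: note_on(73): voice 0 is free -> assigned | voices=[73 - - -]
Op 2: note_on(84): voice 1 is free -> assigned | voices=[73 84 - -]
Op 3: note_off(84): free voice 1 | voices=[73 - - -]
Op 4: note_on(66): voice 1 is free -> assigned | voices=[73 66 - -]
Op 5: note_off(73): free voice 0 | voices=[- 66 - -]
Op 6: note_on(72): voice 0 is free -> assigned | voices=[72 66 - -]
Op 7: note_off(72): free voice 0 | voices=[- 66 - -]

Answer: 0 1 1 0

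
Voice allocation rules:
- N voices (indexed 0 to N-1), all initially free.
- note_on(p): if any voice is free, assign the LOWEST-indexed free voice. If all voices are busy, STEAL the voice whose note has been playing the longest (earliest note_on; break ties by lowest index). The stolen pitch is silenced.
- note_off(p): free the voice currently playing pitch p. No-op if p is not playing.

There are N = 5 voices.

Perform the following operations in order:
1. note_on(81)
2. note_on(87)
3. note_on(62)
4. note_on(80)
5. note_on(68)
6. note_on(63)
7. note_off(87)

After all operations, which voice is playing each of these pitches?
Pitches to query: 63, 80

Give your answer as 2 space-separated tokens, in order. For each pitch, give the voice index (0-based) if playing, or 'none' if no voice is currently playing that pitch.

Op 1: note_on(81): voice 0 is free -> assigned | voices=[81 - - - -]
Op 2: note_on(87): voice 1 is free -> assigned | voices=[81 87 - - -]
Op 3: note_on(62): voice 2 is free -> assigned | voices=[81 87 62 - -]
Op 4: note_on(80): voice 3 is free -> assigned | voices=[81 87 62 80 -]
Op 5: note_on(68): voice 4 is free -> assigned | voices=[81 87 62 80 68]
Op 6: note_on(63): all voices busy, STEAL voice 0 (pitch 81, oldest) -> assign | voices=[63 87 62 80 68]
Op 7: note_off(87): free voice 1 | voices=[63 - 62 80 68]

Answer: 0 3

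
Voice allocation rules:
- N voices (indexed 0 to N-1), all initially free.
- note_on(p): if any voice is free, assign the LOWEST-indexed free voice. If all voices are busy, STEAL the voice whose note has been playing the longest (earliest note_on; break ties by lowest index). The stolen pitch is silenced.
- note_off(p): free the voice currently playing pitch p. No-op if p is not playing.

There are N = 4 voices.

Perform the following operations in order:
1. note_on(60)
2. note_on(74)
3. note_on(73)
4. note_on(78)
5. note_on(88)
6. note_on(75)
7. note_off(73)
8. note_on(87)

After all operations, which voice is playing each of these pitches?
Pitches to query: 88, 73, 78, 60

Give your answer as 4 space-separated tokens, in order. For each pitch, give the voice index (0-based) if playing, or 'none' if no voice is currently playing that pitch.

Answer: 0 none 3 none

Derivation:
Op 1: note_on(60): voice 0 is free -> assigned | voices=[60 - - -]
Op 2: note_on(74): voice 1 is free -> assigned | voices=[60 74 - -]
Op 3: note_on(73): voice 2 is free -> assigned | voices=[60 74 73 -]
Op 4: note_on(78): voice 3 is free -> assigned | voices=[60 74 73 78]
Op 5: note_on(88): all voices busy, STEAL voice 0 (pitch 60, oldest) -> assign | voices=[88 74 73 78]
Op 6: note_on(75): all voices busy, STEAL voice 1 (pitch 74, oldest) -> assign | voices=[88 75 73 78]
Op 7: note_off(73): free voice 2 | voices=[88 75 - 78]
Op 8: note_on(87): voice 2 is free -> assigned | voices=[88 75 87 78]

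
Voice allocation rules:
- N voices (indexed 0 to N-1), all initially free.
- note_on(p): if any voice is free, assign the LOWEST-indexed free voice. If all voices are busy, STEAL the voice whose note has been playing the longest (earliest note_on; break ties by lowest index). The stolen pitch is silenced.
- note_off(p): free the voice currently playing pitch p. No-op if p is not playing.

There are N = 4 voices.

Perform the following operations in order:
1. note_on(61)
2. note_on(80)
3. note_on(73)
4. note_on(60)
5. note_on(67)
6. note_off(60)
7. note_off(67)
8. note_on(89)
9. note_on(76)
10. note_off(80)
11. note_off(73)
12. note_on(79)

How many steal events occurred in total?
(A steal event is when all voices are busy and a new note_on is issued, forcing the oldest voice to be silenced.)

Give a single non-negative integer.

Answer: 1

Derivation:
Op 1: note_on(61): voice 0 is free -> assigned | voices=[61 - - -]
Op 2: note_on(80): voice 1 is free -> assigned | voices=[61 80 - -]
Op 3: note_on(73): voice 2 is free -> assigned | voices=[61 80 73 -]
Op 4: note_on(60): voice 3 is free -> assigned | voices=[61 80 73 60]
Op 5: note_on(67): all voices busy, STEAL voice 0 (pitch 61, oldest) -> assign | voices=[67 80 73 60]
Op 6: note_off(60): free voice 3 | voices=[67 80 73 -]
Op 7: note_off(67): free voice 0 | voices=[- 80 73 -]
Op 8: note_on(89): voice 0 is free -> assigned | voices=[89 80 73 -]
Op 9: note_on(76): voice 3 is free -> assigned | voices=[89 80 73 76]
Op 10: note_off(80): free voice 1 | voices=[89 - 73 76]
Op 11: note_off(73): free voice 2 | voices=[89 - - 76]
Op 12: note_on(79): voice 1 is free -> assigned | voices=[89 79 - 76]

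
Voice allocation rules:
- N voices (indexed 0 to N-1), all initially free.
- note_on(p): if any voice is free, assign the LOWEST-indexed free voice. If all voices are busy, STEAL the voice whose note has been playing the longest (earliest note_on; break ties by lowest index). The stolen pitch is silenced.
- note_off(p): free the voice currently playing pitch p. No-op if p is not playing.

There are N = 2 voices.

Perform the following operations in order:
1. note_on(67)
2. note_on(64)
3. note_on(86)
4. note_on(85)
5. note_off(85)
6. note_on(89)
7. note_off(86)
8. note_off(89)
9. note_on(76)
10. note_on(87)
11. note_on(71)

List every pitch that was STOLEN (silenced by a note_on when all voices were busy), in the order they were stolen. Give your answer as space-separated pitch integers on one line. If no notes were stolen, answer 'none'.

Answer: 67 64 76

Derivation:
Op 1: note_on(67): voice 0 is free -> assigned | voices=[67 -]
Op 2: note_on(64): voice 1 is free -> assigned | voices=[67 64]
Op 3: note_on(86): all voices busy, STEAL voice 0 (pitch 67, oldest) -> assign | voices=[86 64]
Op 4: note_on(85): all voices busy, STEAL voice 1 (pitch 64, oldest) -> assign | voices=[86 85]
Op 5: note_off(85): free voice 1 | voices=[86 -]
Op 6: note_on(89): voice 1 is free -> assigned | voices=[86 89]
Op 7: note_off(86): free voice 0 | voices=[- 89]
Op 8: note_off(89): free voice 1 | voices=[- -]
Op 9: note_on(76): voice 0 is free -> assigned | voices=[76 -]
Op 10: note_on(87): voice 1 is free -> assigned | voices=[76 87]
Op 11: note_on(71): all voices busy, STEAL voice 0 (pitch 76, oldest) -> assign | voices=[71 87]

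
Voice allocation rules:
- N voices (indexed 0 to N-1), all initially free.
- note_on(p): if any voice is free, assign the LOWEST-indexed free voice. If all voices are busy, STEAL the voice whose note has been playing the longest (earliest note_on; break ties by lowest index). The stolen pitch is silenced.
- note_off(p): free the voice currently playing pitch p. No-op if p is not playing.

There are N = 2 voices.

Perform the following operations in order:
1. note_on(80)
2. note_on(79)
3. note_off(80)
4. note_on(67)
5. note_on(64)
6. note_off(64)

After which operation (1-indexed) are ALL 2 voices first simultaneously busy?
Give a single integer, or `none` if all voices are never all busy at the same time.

Op 1: note_on(80): voice 0 is free -> assigned | voices=[80 -]
Op 2: note_on(79): voice 1 is free -> assigned | voices=[80 79]
Op 3: note_off(80): free voice 0 | voices=[- 79]
Op 4: note_on(67): voice 0 is free -> assigned | voices=[67 79]
Op 5: note_on(64): all voices busy, STEAL voice 1 (pitch 79, oldest) -> assign | voices=[67 64]
Op 6: note_off(64): free voice 1 | voices=[67 -]

Answer: 2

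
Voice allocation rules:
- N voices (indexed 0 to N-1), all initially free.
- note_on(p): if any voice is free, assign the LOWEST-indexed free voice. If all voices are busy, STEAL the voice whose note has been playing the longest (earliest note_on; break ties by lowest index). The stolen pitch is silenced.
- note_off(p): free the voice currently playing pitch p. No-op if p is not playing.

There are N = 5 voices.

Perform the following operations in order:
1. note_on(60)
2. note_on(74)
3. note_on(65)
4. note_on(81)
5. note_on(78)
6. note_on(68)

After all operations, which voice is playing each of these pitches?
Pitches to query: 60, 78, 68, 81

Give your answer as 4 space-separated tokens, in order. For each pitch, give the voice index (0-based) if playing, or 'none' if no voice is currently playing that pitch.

Op 1: note_on(60): voice 0 is free -> assigned | voices=[60 - - - -]
Op 2: note_on(74): voice 1 is free -> assigned | voices=[60 74 - - -]
Op 3: note_on(65): voice 2 is free -> assigned | voices=[60 74 65 - -]
Op 4: note_on(81): voice 3 is free -> assigned | voices=[60 74 65 81 -]
Op 5: note_on(78): voice 4 is free -> assigned | voices=[60 74 65 81 78]
Op 6: note_on(68): all voices busy, STEAL voice 0 (pitch 60, oldest) -> assign | voices=[68 74 65 81 78]

Answer: none 4 0 3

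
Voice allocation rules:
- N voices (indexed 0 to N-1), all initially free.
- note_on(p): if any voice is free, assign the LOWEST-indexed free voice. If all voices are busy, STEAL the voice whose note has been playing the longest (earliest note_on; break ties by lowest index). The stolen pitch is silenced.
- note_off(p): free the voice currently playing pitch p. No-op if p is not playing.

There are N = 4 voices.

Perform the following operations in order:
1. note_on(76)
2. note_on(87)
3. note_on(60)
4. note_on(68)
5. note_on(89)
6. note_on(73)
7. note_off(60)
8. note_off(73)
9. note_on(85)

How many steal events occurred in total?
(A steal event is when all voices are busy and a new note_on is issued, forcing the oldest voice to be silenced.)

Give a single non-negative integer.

Op 1: note_on(76): voice 0 is free -> assigned | voices=[76 - - -]
Op 2: note_on(87): voice 1 is free -> assigned | voices=[76 87 - -]
Op 3: note_on(60): voice 2 is free -> assigned | voices=[76 87 60 -]
Op 4: note_on(68): voice 3 is free -> assigned | voices=[76 87 60 68]
Op 5: note_on(89): all voices busy, STEAL voice 0 (pitch 76, oldest) -> assign | voices=[89 87 60 68]
Op 6: note_on(73): all voices busy, STEAL voice 1 (pitch 87, oldest) -> assign | voices=[89 73 60 68]
Op 7: note_off(60): free voice 2 | voices=[89 73 - 68]
Op 8: note_off(73): free voice 1 | voices=[89 - - 68]
Op 9: note_on(85): voice 1 is free -> assigned | voices=[89 85 - 68]

Answer: 2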